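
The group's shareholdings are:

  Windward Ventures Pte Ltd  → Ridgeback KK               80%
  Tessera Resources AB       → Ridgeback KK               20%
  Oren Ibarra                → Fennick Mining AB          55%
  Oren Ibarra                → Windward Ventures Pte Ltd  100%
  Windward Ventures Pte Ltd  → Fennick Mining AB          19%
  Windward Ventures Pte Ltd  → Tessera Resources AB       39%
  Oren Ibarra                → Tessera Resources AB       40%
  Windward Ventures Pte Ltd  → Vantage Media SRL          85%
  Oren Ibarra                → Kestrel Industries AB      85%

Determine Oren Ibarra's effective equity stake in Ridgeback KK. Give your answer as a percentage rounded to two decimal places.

Oren reaches Ridgeback along 3 paths.
Via Windward: 100% × 80% = 80%.
Via Windward → Tessera: 100% × 39% × 20% = 7.8%.
Via Tessera: 40% × 20% = 8%.
Total: 80% + 7.8% + 8% = 95.8%.
Rounded: 95.80%.

95.80%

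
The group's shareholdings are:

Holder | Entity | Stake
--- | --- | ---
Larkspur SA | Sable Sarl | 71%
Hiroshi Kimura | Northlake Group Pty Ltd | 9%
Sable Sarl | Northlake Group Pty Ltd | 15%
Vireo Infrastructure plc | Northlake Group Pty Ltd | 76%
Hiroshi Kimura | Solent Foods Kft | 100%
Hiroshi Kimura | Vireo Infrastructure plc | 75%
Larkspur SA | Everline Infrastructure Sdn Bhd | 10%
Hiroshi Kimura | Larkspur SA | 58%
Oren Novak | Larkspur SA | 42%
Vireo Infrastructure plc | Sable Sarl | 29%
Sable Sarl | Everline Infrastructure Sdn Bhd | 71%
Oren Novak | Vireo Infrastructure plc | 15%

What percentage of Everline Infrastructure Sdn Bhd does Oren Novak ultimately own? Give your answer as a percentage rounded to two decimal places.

Oren reaches Everline along 3 paths.
Via Larkspur: 42% × 10% = 4.2%.
Via Vireo → Sable: 15% × 29% × 71% = 3.0885%.
Via Larkspur → Sable: 42% × 71% × 71% = 21.1722%.
Total: 4.2% + 3.0885% + 21.1722% = 28.4607%.
Rounded: 28.46%.

28.46%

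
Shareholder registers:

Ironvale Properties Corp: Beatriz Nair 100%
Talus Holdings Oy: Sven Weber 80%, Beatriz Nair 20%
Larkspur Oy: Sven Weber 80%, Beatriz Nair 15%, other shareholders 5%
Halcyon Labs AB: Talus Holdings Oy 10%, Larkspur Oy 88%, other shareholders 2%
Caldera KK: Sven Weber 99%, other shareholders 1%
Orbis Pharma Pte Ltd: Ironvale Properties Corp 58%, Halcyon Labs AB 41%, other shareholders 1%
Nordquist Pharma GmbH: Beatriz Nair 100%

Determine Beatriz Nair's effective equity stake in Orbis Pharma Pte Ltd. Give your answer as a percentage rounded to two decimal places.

Beatriz reaches Orbis along 3 paths.
Via Ironvale: 100% × 58% = 58%.
Via Talus → Halcyon: 20% × 10% × 41% = 0.82%.
Via Larkspur → Halcyon: 15% × 88% × 41% = 5.412%.
Total: 58% + 0.82% + 5.412% = 64.232%.
Rounded: 64.23%.

64.23%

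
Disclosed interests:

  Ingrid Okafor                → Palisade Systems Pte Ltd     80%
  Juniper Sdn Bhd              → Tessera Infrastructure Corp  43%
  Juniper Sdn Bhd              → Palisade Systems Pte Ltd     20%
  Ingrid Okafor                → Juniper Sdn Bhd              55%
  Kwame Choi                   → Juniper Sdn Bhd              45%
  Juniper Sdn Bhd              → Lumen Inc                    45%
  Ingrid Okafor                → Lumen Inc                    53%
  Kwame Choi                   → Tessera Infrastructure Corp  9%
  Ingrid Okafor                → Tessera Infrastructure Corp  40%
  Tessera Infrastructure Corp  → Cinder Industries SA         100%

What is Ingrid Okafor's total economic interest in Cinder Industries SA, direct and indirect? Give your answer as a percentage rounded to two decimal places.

63.65%

Ingrid reaches Cinder along 2 paths.
Via Juniper → Tessera: 55% × 43% × 100% = 23.65%.
Via Tessera: 40% × 100% = 40%.
Total: 23.65% + 40% = 63.65%.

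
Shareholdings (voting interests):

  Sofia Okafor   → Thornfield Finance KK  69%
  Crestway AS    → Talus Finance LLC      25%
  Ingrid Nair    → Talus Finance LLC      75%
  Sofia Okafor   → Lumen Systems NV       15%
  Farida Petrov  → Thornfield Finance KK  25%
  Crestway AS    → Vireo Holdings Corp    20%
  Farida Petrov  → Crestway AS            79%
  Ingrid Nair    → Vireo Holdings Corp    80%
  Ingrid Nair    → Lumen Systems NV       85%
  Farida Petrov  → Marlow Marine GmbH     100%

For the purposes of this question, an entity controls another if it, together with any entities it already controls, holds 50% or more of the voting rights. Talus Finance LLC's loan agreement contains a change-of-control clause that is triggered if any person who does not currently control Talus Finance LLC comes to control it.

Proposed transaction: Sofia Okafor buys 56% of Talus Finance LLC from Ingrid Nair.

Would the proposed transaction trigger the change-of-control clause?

The purchase adds only to Sofia's holdings (Ingrid's stake shrinks), so Sofia is the only person who could newly come to control Talus.
Sofia holds 69% of Thornfield, so Sofia controls Thornfield.
Neither Sofia nor any entity Sofia controls holds any voting interest in Talus.
So before the transaction, Sofia does not control Talus.
After the purchase, Sofia holds 56% of Talus directly, and Ingrid's stake falls to 19%.
Sofia holds 56% of Talus, so Sofia controls Talus.
Sofia did not control Talus before and does after, so the clause is triggered.

Yes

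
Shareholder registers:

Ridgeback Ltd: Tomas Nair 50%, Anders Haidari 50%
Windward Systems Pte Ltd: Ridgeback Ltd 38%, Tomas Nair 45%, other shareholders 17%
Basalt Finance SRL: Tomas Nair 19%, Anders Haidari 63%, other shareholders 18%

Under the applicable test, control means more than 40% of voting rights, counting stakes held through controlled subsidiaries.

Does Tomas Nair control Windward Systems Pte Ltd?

Tomas holds 50% of Ridgeback, so Tomas controls Ridgeback.
Ridgeback and Tomas together hold 38% + 45% = 83% of Windward, so Tomas controls Windward.

Yes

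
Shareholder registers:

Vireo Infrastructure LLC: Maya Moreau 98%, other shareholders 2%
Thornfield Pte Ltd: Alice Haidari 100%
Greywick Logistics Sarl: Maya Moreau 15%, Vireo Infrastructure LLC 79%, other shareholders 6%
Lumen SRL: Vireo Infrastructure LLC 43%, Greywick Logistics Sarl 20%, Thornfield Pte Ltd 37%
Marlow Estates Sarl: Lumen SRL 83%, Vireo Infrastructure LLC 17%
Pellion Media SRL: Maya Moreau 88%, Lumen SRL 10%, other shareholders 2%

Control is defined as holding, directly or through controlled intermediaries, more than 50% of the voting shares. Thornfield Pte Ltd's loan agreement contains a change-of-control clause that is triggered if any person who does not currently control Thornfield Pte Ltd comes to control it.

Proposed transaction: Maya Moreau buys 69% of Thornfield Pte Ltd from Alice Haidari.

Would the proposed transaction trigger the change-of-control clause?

Yes

The purchase adds only to Maya's holdings (Alice's stake shrinks), so Maya is the only person who could newly come to control Thornfield.
Maya holds 98% of Vireo, so Maya controls Vireo.
Maya and Vireo together hold 15% + 79% = 94% of Greywick, so Maya controls Greywick.
Vireo and Greywick together hold 43% + 20% = 63% of Lumen, so Maya controls Lumen.
Lumen and Vireo together hold 83% + 17% = 100% of Marlow, so Maya controls Marlow.
Maya and Lumen together hold 88% + 10% = 98% of Pellion, so Maya controls Pellion.
Neither Maya nor any entity Maya controls holds any voting interest in Thornfield.
So before the transaction, Maya does not control Thornfield.
After the purchase, Maya holds 69% of Thornfield directly, and Alice's stake falls to 31%.
Maya holds 69% of Thornfield, so Maya controls Thornfield.
Maya did not control Thornfield before and does after, so the clause is triggered.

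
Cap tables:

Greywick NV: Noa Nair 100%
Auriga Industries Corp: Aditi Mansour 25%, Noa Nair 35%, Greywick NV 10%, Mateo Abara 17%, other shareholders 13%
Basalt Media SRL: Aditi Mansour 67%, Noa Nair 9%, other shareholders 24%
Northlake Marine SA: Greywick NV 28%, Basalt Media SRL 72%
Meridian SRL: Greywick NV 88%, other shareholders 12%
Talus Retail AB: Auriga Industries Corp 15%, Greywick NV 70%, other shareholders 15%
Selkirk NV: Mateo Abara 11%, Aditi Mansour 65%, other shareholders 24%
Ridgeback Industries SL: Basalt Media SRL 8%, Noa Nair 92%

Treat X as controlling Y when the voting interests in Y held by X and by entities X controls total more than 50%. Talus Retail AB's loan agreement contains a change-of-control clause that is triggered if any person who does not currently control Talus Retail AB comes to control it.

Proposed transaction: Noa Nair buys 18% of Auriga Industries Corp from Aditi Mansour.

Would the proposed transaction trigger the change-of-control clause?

The purchase adds only to Noa's holdings (Aditi's stake shrinks), so Noa is the only person who could newly come to control Talus.
Noa holds 100% of Greywick, so Noa controls Greywick.
Greywick holds 70% of Talus, so Noa controls Talus.
So Noa already controls Talus before the transaction.
After the purchase, Noa's direct stake in Auriga rises to 35% + 18% = 53%, and Aditi's stake falls to 7%.
Noa controlled Talus already, so this is not a new person acquiring control; every other person's position is unchanged or reduced.
No new person acquires control, so the clause is not triggered.

No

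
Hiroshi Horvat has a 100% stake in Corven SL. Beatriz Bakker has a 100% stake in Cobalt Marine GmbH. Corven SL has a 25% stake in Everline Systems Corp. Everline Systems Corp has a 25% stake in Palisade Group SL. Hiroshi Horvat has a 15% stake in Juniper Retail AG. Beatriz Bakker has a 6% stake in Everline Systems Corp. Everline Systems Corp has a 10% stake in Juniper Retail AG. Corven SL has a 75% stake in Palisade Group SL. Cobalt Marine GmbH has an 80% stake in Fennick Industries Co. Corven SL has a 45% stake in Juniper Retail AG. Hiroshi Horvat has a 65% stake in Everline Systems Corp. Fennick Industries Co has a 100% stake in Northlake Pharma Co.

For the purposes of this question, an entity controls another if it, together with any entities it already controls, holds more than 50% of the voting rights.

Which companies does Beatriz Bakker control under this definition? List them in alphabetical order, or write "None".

Beatriz holds 100% of Cobalt, so Beatriz controls Cobalt.
Cobalt holds 80% of Fennick, so Beatriz controls Fennick.
Fennick holds 100% of Northlake, so Beatriz controls Northlake.
No other company's threshold is met.

Cobalt Marine GmbH, Fennick Industries Co, Northlake Pharma Co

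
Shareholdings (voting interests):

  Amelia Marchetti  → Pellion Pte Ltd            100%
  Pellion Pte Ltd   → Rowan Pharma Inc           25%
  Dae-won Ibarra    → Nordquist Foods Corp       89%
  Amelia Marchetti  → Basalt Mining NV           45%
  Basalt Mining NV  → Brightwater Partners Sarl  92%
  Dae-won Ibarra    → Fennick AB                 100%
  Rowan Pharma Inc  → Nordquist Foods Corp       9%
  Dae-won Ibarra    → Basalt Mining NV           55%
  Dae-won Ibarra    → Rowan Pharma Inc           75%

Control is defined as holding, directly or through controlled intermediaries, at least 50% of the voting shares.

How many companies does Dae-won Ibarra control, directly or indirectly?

5

Dae-won holds 100% of Fennick, so Dae-won controls Fennick.
Dae-won holds 55% of Basalt, so Dae-won controls Basalt.
Dae-won holds 75% of Rowan, so Dae-won controls Rowan.
Basalt holds 92% of Brightwater, so Dae-won controls Brightwater.
Dae-won and Rowan together hold 89% + 9% = 98% of Nordquist, so Dae-won controls Nordquist.
No other company's threshold is met.
Dae-won controls 5 companies.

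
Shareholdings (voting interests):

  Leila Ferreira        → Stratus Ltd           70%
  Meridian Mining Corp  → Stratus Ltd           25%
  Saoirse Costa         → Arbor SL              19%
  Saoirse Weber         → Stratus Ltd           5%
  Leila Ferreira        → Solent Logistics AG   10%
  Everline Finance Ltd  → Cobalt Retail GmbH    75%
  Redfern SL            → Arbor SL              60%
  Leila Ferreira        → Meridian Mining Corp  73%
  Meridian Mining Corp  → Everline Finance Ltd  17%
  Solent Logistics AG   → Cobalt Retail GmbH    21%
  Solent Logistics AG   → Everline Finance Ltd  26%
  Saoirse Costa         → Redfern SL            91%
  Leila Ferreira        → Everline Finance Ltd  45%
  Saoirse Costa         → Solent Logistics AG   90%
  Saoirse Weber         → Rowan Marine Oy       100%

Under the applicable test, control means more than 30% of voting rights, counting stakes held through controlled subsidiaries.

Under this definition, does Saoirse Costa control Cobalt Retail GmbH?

Saoirse Costa holds 90% of Solent, so Saoirse Costa controls Solent.
Saoirse Costa holds 91% of Redfern, so Saoirse Costa controls Redfern.
Saoirse Costa and Redfern together hold 19% + 60% = 79% of Arbor, so Saoirse Costa controls Arbor.
In Cobalt, Saoirse Costa's side holds only 21%, not > 30%.
So Saoirse Costa does not control Cobalt.

No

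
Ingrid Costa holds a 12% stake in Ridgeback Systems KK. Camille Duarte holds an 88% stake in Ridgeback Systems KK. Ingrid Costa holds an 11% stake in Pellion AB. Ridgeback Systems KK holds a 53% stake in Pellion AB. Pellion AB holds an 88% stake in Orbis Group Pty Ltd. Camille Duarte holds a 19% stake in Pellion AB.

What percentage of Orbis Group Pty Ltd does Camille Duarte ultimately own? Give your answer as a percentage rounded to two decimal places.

57.76%

Camille reaches Orbis along 2 paths.
Via Ridgeback → Pellion: 88% × 53% × 88% = 41.0432%.
Via Pellion: 19% × 88% = 16.72%.
Total: 41.0432% + 16.72% = 57.7632%.
Rounded: 57.76%.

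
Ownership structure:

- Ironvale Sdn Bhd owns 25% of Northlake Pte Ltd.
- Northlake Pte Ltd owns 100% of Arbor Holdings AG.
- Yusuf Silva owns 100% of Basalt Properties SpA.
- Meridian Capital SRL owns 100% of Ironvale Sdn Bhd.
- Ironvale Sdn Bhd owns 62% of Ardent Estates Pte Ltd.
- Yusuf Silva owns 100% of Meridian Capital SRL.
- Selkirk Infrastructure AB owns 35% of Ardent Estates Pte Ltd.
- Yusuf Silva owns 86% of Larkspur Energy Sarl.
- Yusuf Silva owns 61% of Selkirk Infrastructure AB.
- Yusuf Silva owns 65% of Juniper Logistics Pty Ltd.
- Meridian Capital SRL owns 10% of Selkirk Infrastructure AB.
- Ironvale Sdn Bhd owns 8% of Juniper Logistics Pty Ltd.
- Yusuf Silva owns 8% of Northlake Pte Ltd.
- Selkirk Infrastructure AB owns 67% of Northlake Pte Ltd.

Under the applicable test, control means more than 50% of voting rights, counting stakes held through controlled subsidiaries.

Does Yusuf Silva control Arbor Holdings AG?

Yes

Yusuf holds 100% of Meridian, so Yusuf controls Meridian.
Meridian and Yusuf together hold 10% + 61% = 71% of Selkirk, so Yusuf controls Selkirk.
Meridian holds 100% of Ironvale, so Yusuf controls Ironvale.
Yusuf and Selkirk and Ironvale together hold 8% + 67% + 25% = 100% of Northlake, so Yusuf controls Northlake.
Northlake holds 100% of Arbor, so Yusuf controls Arbor.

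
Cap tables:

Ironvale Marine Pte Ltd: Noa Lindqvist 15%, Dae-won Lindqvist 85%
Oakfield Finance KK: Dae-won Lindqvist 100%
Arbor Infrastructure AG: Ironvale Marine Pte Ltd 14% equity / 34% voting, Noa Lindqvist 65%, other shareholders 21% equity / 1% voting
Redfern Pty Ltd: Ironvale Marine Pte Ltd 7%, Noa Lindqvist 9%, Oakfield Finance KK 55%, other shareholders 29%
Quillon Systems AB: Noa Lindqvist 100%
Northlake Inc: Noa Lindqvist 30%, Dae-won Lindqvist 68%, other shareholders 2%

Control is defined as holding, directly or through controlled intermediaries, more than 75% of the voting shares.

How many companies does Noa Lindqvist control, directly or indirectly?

1

Noa holds 100% of Quillon, so Noa controls Quillon.
No other company's threshold is met.
Noa controls 1 company.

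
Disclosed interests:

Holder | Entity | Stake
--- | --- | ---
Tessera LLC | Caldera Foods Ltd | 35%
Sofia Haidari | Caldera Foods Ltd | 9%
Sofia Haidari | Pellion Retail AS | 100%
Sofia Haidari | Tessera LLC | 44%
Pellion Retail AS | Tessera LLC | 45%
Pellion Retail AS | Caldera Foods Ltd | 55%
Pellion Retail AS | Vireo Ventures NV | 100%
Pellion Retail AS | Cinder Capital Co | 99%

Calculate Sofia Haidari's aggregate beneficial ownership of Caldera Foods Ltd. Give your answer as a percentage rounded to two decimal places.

95.15%

Sofia reaches Caldera along 4 paths.
Via Pellion: 100% × 55% = 55%.
Direct stake: 9% = 9%.
Via Tessera: 44% × 35% = 15.4%.
Via Pellion → Tessera: 100% × 45% × 35% = 15.75%.
Total: 55% + 9% + 15.4% + 15.75% = 95.15%.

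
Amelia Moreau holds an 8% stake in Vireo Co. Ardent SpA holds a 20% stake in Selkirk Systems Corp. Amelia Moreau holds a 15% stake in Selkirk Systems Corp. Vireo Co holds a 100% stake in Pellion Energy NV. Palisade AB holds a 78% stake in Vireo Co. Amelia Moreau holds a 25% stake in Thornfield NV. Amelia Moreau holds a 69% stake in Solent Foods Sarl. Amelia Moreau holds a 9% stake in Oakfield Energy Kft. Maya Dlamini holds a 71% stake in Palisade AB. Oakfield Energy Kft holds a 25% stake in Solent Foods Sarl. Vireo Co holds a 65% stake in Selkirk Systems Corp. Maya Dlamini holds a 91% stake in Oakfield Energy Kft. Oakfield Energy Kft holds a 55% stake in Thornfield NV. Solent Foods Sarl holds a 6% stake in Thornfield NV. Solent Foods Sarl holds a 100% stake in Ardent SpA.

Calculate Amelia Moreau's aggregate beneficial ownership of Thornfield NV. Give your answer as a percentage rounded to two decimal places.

Amelia reaches Thornfield along 4 paths.
Via Oakfield: 9% × 55% = 4.95%.
Direct stake: 25% = 25%.
Via Solent: 69% × 6% = 4.14%.
Via Oakfield → Solent: 9% × 25% × 6% = 0.135%.
Total: 4.95% + 25% + 4.14% + 0.135% = 34.225%.
Rounded: 34.23%.

34.23%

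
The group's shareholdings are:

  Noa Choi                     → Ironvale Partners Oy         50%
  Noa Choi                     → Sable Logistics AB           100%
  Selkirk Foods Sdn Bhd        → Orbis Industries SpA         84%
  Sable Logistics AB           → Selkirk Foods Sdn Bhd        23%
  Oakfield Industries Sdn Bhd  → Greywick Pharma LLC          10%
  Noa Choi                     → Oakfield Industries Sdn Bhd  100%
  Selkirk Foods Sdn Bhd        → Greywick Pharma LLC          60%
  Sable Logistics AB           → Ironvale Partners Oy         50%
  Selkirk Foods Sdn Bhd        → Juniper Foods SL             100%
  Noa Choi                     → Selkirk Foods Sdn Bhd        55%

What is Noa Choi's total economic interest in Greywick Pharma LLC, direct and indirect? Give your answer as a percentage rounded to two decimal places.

Noa reaches Greywick along 3 paths.
Via Oakfield: 100% × 10% = 10%.
Via Sable → Selkirk: 100% × 23% × 60% = 13.8%.
Via Selkirk: 55% × 60% = 33%.
Total: 10% + 13.8% + 33% = 56.8%.
Rounded: 56.80%.

56.80%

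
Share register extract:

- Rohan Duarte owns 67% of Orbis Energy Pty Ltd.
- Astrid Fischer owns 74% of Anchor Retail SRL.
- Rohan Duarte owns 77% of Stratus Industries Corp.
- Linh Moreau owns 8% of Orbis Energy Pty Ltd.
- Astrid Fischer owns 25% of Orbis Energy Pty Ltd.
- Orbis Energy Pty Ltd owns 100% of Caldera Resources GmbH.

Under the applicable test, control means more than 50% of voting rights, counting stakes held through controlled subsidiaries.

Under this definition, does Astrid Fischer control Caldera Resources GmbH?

No

Astrid holds 74% of Anchor, so Astrid controls Anchor.
Neither Astrid nor any entity Astrid controls holds any voting interest in Caldera.
So Astrid does not control Caldera.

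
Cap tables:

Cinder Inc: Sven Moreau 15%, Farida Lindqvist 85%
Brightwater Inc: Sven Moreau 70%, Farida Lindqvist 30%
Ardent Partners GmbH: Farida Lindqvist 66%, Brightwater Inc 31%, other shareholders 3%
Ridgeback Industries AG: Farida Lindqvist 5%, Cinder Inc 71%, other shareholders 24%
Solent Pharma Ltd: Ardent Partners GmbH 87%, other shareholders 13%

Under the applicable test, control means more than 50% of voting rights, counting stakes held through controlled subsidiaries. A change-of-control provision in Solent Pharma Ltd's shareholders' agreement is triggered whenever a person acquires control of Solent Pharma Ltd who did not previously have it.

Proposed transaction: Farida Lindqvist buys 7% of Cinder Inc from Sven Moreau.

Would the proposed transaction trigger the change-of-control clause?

No

The purchase adds only to Farida's holdings (Sven's stake shrinks), so Farida is the only person who could newly come to control Solent.
Farida holds 66% of Ardent, so Farida controls Ardent.
Ardent holds 87% of Solent, so Farida controls Solent.
So Farida already controls Solent before the transaction.
After the purchase, Farida's direct stake in Cinder rises to 85% + 7% = 92%, and Sven's stake falls to 8%.
Farida controlled Solent already, so this is not a new person acquiring control; every other person's position is unchanged or reduced.
No new person acquires control, so the clause is not triggered.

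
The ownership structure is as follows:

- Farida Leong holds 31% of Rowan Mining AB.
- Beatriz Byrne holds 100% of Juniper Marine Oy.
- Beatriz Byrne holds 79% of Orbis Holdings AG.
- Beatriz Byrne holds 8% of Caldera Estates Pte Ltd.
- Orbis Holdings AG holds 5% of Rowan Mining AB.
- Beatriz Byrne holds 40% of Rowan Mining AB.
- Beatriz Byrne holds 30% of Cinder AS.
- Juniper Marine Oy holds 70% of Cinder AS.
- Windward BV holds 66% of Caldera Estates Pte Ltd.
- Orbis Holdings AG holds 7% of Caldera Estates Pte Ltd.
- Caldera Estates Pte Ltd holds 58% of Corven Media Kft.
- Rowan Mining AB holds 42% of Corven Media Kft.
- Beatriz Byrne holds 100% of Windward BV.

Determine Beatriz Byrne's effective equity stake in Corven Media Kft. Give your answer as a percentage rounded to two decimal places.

64.59%

Beatriz reaches Corven along 5 paths.
Via Windward → Caldera: 100% × 66% × 58% = 38.28%.
Via Caldera: 8% × 58% = 4.64%.
Via Orbis → Caldera: 79% × 7% × 58% = 3.2074%.
Via Rowan: 40% × 42% = 16.8%.
Via Orbis → Rowan: 79% × 5% × 42% = 1.659%.
Total: 38.28% + 4.64% + 3.2074% + 16.8% + 1.659% = 64.5864%.
Rounded: 64.59%.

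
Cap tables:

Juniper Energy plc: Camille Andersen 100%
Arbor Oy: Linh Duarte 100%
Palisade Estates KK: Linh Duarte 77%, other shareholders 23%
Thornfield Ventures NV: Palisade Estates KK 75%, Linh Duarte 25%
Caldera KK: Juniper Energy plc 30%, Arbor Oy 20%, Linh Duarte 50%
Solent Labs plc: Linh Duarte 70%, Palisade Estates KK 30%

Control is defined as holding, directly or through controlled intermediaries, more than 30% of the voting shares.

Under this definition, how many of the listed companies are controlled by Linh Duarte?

5

Linh holds 100% of Arbor, so Linh controls Arbor.
Linh holds 77% of Palisade, so Linh controls Palisade.
Palisade and Linh together hold 75% + 25% = 100% of Thornfield, so Linh controls Thornfield.
Arbor and Linh together hold 20% + 50% = 70% of Caldera, so Linh controls Caldera.
Linh and Palisade together hold 70% + 30% = 100% of Solent, so Linh controls Solent.
No other company's threshold is met.
Linh controls 5 companies.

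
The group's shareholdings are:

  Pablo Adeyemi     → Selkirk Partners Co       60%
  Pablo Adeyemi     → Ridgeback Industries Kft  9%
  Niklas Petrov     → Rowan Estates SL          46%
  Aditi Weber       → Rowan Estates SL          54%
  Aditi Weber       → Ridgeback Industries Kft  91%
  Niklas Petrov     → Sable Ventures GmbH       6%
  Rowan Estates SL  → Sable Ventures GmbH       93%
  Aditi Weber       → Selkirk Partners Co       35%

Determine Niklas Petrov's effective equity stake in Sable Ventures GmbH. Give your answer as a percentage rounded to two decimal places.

48.78%

Niklas reaches Sable along 2 paths.
Via Rowan: 46% × 93% = 42.78%.
Direct stake: 6% = 6%.
Total: 42.78% + 6% = 48.78%.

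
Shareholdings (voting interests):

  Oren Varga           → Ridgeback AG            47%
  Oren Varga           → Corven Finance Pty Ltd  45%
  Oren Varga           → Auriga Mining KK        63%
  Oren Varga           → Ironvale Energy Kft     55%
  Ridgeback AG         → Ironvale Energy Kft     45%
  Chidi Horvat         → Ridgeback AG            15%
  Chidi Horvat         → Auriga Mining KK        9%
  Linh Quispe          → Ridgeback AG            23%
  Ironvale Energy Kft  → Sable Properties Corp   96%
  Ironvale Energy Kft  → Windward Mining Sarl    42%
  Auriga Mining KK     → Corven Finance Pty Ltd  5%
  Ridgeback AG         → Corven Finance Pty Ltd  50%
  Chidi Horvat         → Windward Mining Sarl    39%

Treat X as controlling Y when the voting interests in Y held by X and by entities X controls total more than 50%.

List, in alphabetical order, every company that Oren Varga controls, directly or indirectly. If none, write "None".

Oren holds 63% of Auriga, so Oren controls Auriga.
Oren holds 55% of Ironvale, so Oren controls Ironvale.
Ironvale holds 96% of Sable, so Oren controls Sable.
No other company's threshold is met.

Auriga Mining KK, Ironvale Energy Kft, Sable Properties Corp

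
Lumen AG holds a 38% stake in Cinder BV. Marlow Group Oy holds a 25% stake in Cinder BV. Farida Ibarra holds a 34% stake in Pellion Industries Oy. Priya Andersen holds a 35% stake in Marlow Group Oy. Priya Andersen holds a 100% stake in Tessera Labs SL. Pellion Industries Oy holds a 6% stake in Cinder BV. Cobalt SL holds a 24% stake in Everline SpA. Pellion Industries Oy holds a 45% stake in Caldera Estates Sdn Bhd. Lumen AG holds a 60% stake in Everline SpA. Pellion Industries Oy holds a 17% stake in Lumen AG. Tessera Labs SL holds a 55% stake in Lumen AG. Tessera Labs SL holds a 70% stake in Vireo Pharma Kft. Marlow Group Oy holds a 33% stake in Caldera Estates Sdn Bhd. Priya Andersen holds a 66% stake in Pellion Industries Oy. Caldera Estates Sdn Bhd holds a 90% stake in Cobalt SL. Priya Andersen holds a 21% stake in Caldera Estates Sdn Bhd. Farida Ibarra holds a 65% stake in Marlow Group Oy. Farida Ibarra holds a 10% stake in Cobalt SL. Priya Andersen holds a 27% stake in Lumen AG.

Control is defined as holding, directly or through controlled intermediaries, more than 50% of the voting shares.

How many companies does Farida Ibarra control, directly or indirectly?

1

Farida holds 65% of Marlow, so Farida controls Marlow.
No other company's threshold is met.
Farida controls 1 company.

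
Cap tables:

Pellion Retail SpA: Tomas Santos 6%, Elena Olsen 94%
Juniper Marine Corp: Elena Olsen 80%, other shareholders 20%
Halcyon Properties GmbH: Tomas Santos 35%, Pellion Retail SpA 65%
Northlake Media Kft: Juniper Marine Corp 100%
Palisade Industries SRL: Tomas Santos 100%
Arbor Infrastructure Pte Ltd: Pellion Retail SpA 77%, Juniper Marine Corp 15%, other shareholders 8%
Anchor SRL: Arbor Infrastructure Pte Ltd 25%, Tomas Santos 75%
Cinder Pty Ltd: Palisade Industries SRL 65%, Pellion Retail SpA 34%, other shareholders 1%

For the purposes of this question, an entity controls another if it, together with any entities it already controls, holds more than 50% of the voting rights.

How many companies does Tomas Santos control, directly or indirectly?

Tomas holds 100% of Palisade, so Tomas controls Palisade.
Tomas holds 75% of Anchor, so Tomas controls Anchor.
Palisade holds 65% of Cinder, so Tomas controls Cinder.
No other company's threshold is met.
Tomas controls 3 companies.

3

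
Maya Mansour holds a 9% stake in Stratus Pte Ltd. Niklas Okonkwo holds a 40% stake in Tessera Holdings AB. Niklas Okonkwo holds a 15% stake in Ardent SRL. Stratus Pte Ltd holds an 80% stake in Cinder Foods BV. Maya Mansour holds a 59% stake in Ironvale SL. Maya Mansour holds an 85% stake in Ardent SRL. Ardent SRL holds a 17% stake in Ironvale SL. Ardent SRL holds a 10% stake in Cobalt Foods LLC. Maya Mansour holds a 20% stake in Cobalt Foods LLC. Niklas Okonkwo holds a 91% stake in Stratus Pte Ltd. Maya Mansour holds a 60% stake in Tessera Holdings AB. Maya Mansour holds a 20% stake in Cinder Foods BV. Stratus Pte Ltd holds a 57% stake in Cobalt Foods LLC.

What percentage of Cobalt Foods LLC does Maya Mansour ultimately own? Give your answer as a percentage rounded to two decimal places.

33.63%

Maya reaches Cobalt along 3 paths.
Via Stratus: 9% × 57% = 5.13%.
Via Ardent: 85% × 10% = 8.5%.
Direct stake: 20% = 20%.
Total: 5.13% + 8.5% + 20% = 33.63%.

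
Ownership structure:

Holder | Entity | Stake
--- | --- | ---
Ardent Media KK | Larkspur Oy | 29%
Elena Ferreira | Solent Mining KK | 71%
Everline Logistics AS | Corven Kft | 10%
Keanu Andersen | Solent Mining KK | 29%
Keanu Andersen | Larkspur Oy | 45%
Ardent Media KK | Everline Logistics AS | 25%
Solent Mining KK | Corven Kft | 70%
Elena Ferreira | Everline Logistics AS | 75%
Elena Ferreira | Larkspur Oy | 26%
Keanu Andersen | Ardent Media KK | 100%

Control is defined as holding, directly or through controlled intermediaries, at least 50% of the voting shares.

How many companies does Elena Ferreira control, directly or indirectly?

3

Elena holds 71% of Solent, so Elena controls Solent.
Elena holds 75% of Everline, so Elena controls Everline.
Everline and Solent together hold 10% + 70% = 80% of Corven, so Elena controls Corven.
No other company's threshold is met.
Elena controls 3 companies.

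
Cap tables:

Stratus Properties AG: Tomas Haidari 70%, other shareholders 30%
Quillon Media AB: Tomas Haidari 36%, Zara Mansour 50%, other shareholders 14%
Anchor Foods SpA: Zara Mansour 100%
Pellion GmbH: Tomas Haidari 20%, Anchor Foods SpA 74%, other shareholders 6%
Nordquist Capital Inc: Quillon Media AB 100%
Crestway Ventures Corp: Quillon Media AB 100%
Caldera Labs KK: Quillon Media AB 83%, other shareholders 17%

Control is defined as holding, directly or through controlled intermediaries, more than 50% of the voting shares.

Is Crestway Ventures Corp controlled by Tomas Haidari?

No

Tomas holds 70% of Stratus, so Tomas controls Stratus.
Neither Tomas nor any entity Tomas controls holds any voting interest in Crestway.
So Tomas does not control Crestway.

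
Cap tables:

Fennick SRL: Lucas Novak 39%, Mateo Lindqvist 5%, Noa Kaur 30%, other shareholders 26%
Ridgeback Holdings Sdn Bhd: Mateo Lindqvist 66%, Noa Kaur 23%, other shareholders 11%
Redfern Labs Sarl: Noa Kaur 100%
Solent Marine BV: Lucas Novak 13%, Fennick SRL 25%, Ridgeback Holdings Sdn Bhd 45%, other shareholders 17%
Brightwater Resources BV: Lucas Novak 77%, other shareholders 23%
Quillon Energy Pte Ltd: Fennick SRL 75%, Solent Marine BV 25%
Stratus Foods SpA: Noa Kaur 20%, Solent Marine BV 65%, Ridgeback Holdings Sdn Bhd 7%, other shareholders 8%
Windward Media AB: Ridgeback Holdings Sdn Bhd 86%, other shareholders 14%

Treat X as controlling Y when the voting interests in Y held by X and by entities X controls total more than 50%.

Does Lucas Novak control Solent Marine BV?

Lucas holds 77% of Brightwater, so Lucas controls Brightwater.
In Solent, Lucas's side holds only 13%, not > 50%.
So Lucas does not control Solent.

No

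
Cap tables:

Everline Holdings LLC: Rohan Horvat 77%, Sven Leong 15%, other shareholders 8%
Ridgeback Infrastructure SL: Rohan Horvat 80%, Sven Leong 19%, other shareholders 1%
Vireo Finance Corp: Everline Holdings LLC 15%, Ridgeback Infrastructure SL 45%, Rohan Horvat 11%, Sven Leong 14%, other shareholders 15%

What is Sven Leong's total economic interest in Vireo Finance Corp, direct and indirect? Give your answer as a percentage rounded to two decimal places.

Sven reaches Vireo along 3 paths.
Via Everline: 15% × 15% = 2.25%.
Via Ridgeback: 19% × 45% = 8.55%.
Direct stake: 14% = 14%.
Total: 2.25% + 8.55% + 14% = 24.8%.
Rounded: 24.80%.

24.80%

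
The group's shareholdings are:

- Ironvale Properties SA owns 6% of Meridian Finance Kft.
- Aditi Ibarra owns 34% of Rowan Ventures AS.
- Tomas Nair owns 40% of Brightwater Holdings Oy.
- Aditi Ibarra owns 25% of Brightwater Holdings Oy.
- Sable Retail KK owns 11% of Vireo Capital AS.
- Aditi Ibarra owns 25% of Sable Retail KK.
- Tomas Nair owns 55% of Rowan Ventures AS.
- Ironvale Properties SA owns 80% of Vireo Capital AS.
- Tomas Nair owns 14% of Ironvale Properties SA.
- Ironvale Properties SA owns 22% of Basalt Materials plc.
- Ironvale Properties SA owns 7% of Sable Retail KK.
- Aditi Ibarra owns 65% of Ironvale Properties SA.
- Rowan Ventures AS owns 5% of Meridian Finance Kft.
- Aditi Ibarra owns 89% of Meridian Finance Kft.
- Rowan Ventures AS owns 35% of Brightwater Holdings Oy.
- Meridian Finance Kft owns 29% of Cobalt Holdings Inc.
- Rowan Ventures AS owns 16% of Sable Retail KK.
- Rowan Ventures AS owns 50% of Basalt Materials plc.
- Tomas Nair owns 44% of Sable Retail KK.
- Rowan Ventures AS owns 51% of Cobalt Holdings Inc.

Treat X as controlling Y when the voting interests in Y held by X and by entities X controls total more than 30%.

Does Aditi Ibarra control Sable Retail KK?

Yes

Aditi holds 34% of Rowan, so Aditi controls Rowan.
Aditi holds 65% of Ironvale, so Aditi controls Ironvale.
Aditi and Ironvale and Rowan together hold 25% + 7% + 16% = 48% of Sable, so Aditi controls Sable.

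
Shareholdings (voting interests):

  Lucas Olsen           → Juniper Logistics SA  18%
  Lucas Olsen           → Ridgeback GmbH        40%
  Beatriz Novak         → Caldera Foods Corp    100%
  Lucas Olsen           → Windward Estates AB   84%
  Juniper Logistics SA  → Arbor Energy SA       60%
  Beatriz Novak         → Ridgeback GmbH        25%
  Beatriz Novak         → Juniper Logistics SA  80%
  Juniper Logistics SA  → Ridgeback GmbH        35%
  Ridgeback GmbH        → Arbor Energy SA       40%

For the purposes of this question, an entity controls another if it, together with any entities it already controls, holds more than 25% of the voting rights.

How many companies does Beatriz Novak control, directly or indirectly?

4

Beatriz holds 80% of Juniper, so Beatriz controls Juniper.
Beatriz and Juniper together hold 25% + 35% = 60% of Ridgeback, so Beatriz controls Ridgeback.
Beatriz holds 100% of Caldera, so Beatriz controls Caldera.
Ridgeback and Juniper together hold 40% + 60% = 100% of Arbor, so Beatriz controls Arbor.
No other company's threshold is met.
Beatriz controls 4 companies.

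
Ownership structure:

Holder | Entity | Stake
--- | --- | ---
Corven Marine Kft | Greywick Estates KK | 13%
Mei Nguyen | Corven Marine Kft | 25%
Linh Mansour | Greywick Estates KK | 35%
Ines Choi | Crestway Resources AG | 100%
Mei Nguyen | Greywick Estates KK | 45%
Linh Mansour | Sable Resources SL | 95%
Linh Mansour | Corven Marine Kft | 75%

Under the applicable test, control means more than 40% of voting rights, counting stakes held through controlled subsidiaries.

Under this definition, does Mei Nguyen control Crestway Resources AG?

Mei holds 45% of Greywick, so Mei controls Greywick.
Neither Mei nor any entity Mei controls holds any voting interest in Crestway.
So Mei does not control Crestway.

No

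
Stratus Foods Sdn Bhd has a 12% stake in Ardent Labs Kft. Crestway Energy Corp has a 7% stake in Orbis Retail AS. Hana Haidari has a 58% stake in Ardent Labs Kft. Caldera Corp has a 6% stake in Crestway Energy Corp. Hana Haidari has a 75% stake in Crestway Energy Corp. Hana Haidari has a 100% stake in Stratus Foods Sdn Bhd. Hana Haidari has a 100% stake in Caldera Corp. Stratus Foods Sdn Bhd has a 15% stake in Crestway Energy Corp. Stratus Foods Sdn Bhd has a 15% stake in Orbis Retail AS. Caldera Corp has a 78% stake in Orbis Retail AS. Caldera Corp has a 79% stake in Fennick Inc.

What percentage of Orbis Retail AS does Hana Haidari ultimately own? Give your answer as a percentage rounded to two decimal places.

Hana reaches Orbis along 5 paths.
Via Caldera: 100% × 78% = 78%.
Via Stratus: 100% × 15% = 15%.
Via Crestway: 75% × 7% = 5.25%.
Via Stratus → Crestway: 100% × 15% × 7% = 1.05%.
Via Caldera → Crestway: 100% × 6% × 7% = 0.42%.
Total: 78% + 15% + 5.25% + 1.05% + 0.42% = 99.72%.

99.72%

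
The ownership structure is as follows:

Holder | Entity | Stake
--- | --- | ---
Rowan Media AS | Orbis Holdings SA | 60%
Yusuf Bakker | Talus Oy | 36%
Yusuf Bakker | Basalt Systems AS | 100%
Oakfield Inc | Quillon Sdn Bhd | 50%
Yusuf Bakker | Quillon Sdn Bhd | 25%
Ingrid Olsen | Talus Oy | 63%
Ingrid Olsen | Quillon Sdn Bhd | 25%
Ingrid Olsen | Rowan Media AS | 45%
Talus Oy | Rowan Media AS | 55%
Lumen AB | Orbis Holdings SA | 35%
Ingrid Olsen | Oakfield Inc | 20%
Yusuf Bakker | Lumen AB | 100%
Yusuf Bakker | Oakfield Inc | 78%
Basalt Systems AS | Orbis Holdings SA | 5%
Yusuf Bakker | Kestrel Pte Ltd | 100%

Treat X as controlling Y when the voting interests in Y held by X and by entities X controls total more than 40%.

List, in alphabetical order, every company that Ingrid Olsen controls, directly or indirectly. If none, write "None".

Orbis Holdings SA, Rowan Media AS, Talus Oy

Ingrid holds 63% of Talus, so Ingrid controls Talus.
Talus and Ingrid together hold 55% + 45% = 100% of Rowan, so Ingrid controls Rowan.
Rowan holds 60% of Orbis, so Ingrid controls Orbis.
No other company's threshold is met.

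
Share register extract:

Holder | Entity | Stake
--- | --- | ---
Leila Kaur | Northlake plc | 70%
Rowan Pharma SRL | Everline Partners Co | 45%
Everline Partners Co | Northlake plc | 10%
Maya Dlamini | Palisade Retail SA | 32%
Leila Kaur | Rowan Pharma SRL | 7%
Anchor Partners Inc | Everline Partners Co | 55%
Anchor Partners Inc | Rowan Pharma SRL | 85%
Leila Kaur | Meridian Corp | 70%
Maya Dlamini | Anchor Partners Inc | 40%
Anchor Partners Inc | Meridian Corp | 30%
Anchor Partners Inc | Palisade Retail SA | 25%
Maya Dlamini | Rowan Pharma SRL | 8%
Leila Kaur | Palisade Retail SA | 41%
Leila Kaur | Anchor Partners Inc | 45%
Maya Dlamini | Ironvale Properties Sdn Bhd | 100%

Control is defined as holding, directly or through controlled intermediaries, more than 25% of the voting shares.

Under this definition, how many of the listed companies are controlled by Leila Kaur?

6

Leila holds 45% of Anchor, so Leila controls Anchor.
Leila and Anchor together hold 7% + 85% = 92% of Rowan, so Leila controls Rowan.
Leila and Anchor together hold 41% + 25% = 66% of Palisade, so Leila controls Palisade.
Rowan and Anchor together hold 45% + 55% = 100% of Everline, so Leila controls Everline.
Everline and Leila together hold 10% + 70% = 80% of Northlake, so Leila controls Northlake.
Anchor and Leila together hold 30% + 70% = 100% of Meridian, so Leila controls Meridian.
No other company's threshold is met.
Leila controls 6 companies.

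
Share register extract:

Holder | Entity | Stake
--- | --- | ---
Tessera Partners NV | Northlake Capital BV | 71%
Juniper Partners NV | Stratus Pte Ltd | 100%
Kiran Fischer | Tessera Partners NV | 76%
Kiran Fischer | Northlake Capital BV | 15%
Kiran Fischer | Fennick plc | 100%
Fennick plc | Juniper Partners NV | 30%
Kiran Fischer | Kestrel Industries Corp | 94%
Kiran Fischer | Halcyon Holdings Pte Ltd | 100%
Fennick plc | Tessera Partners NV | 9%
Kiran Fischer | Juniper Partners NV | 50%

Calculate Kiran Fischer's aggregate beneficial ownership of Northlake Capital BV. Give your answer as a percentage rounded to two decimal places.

Kiran reaches Northlake along 3 paths.
Via Tessera: 76% × 71% = 53.96%.
Via Fennick → Tessera: 100% × 9% × 71% = 6.39%.
Direct stake: 15% = 15%.
Total: 53.96% + 6.39% + 15% = 75.35%.

75.35%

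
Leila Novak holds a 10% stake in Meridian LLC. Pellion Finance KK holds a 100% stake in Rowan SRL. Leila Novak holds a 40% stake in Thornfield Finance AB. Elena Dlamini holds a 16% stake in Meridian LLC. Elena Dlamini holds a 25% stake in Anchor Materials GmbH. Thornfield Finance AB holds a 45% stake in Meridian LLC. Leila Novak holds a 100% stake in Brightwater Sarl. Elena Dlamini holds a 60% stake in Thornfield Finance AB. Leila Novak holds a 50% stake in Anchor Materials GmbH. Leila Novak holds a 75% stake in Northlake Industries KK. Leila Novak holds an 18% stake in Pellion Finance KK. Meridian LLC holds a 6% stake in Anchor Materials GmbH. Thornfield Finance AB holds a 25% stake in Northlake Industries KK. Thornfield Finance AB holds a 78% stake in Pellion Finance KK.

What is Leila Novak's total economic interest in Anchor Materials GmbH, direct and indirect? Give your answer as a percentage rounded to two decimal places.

51.68%

Leila reaches Anchor along 3 paths.
Direct stake: 50% = 50%.
Via Meridian: 10% × 6% = 0.6%.
Via Thornfield → Meridian: 40% × 45% × 6% = 1.08%.
Total: 50% + 0.6% + 1.08% = 51.68%.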